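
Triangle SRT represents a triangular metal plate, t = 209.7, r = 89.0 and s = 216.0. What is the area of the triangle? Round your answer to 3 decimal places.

Semiperimeter p = (216 + 89 + 209.7)/2 = 257.35.
Heron's formula: area = √(257.35·41.35·168.35·47.65) ≈ 9239.3.

9239.274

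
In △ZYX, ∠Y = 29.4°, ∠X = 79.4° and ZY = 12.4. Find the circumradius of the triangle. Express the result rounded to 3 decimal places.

R ≈ 6.308

The third angle is ∠Z = 180° − ∠Y − ∠X = 71.20°.
Law of sines: YX = ZY·sin Z/sin X ≈ 11.942.
Law of sines: XZ = ZY·sin Y/sin X ≈ 6.1929.
Circumradius = ZY/(2 sin X) ≈ 6.3076.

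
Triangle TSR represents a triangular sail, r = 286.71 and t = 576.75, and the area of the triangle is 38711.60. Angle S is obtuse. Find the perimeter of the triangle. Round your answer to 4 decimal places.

From area = ½·r·t·sin S, we get sin S = 2·area/(r·t) ≈ 0.46821.
Taking the obtuse solution, ∠S ≈ 152.08°.
Law of cosines then gives s ≈ 840.88.
Perimeter = 576.75 + 840.88 + 286.71 = 1704.3.

perimeter ≈ 1704.3364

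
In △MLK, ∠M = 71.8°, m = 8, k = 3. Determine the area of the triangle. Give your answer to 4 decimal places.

Law of sines: sin K = k·sin M/m ≈ 0.35624.
Since m ≥ k, only the acute value applies: ∠K ≈ 20.87°.
Then ∠L = 180° − ∠M − ∠K ≈ 87.33°.
Law of sines gives l = m·sin L/sin M ≈ 8.4122.
Area = ½·m·k·sin L ≈ 11.987.

area ≈ 11.9870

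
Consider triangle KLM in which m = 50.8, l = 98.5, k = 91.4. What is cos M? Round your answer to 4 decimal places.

0.8595

By the law of cosines, cos M = (k² + l² − m²) / (2·k·l) ≈ 0.85948, so ∠M ≈ 30.74°.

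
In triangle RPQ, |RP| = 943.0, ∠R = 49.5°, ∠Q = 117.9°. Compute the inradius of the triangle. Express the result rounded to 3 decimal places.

The third angle is ∠P = 180° − ∠Q − ∠R = 12.60°.
Law of sines: |PQ| = |RP|·sin R/sin Q ≈ 811.37.
Law of sines: |QR| = |RP|·sin P/sin Q ≈ 232.76.
Area = ½·|RP|·|PQ|·sin P ≈ 83453.
Semiperimeter s = (811.37+232.76+943)/2 = 993.57.
Inradius = area/s = 83453/993.57 ≈ 83.994.

83.994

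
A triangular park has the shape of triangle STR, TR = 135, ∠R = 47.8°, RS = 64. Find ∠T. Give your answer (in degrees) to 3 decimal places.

By the law of cosines, ST² = TR² + RS² − 2·TR·RS·cos R = 10714, so ST ≈ 103.51.
Law of cosines again: cos T = (ST² + TR² − RS²)/(2·ST·TR) ≈ 0.88893, so ∠T ≈ 27.26°.

27.261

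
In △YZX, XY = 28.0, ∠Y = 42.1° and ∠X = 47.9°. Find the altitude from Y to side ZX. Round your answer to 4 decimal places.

20.7753

The third angle is ∠Z = 180° − ∠X − ∠Y = 90.00°.
Law of sines: ZX = XY·sin Y/sin Z ≈ 18.772.
Law of sines: YZ = XY·sin X/sin Z ≈ 20.775.
Area = ½·XY·ZX·sin X ≈ 195.
The altitude from Y has length 2·area/ZX ≈ 20.775.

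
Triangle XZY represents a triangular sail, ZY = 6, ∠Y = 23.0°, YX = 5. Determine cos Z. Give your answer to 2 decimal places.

By the law of cosines, XZ² = ZY² + YX² − 2·ZY·YX·cos Y = 5.7697, so XZ ≈ 2.402.
Law of cosines again: cos Z = (XZ² + ZY² − YX²)/(2·XZ·ZY) ≈ 0.58179, so ∠Z ≈ 54.42°.

cos Z ≈ 0.58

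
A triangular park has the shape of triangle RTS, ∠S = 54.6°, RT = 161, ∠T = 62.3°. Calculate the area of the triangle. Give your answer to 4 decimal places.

area ≈ 12554.4794

The third angle is ∠R = 180° − ∠T − ∠S = 63.10°.
Law of sines: TS = RT·sin R/sin S ≈ 176.14.
Law of sines: SR = RT·sin T/sin S ≈ 174.88.
Area = ½·RT·TS·sin T ≈ 12554.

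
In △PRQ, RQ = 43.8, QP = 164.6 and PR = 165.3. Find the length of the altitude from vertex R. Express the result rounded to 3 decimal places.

Semiperimeter s = (43.8 + 164.6 + 165.3)/2 = 186.85.
Heron's formula: area = √(186.85·143.05·22.25·21.55) ≈ 3580.
The altitude from R has length 2·area/QP ≈ 43.499.

43.499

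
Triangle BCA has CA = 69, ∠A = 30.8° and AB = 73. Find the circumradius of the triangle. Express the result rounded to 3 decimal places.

By the law of cosines, BC² = CA² + AB² − 2·CA·AB·cos A = 1436.8, so BC ≈ 37.906.
Area = ½·CA·AB·sin A ≈ 1289.6.
Circumradius = BC/(2 sin A) ≈ 37.014.

R ≈ 37.014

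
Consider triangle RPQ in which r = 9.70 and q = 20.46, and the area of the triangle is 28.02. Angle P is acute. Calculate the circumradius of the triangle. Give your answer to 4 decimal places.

20.3386

From area = ½·q·r·sin P, we get sin P = 2·area/(q·r) ≈ 0.28237.
Taking the acute solution, ∠P ≈ 16.40°.
Law of cosines then gives p ≈ 11.486.
Circumradius = p/(2 sin P) ≈ 20.339.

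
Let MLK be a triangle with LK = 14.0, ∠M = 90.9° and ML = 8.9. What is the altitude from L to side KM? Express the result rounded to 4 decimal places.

8.8989

Law of sines: sin K = ML·sin M/LK ≈ 0.63564.
Since LK ≥ ML, only the acute value applies: ∠K ≈ 39.47°.
Then ∠L = 180° − ∠M − ∠K ≈ 49.63°.
Law of sines gives KM = LK·sin L/sin M ≈ 10.668.
Area = ½·LK·ML·sin L ≈ 47.467.
The altitude from L has length 2·area/KM ≈ 8.8989.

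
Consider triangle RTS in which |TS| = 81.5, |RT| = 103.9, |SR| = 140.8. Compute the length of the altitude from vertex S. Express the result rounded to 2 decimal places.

h_S ≈ 80.69

Semiperimeter s = (81.5 + 140.8 + 103.9)/2 = 163.1.
Heron's formula: area = √(163.1·81.6·22.3·59.2) ≈ 4191.7.
The altitude from S has length 2·area/|RT| ≈ 80.686.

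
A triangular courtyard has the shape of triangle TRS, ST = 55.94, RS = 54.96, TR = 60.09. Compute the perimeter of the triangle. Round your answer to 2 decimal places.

Perimeter = 54.96 + 55.94 + 60.09 = 170.99.

perimeter ≈ 170.99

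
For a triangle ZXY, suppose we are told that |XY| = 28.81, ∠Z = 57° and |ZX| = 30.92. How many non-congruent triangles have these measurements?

2

|ZX|·sin Z = 30.92·sin(57°) ≈ 25.93.
Since |ZX| sin Z < |XY| < |ZX| (25.93 < 28.81 < 30.92), two triangles exist.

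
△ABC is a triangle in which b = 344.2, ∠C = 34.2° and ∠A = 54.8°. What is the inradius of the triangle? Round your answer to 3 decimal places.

r ≈ 66.451

The third angle is ∠B = 180° − ∠C − ∠A = 91.00°.
Law of sines: a = b·sin A/sin B ≈ 281.3.
Law of sines: c = b·sin C/sin B ≈ 193.5.
Area = ½·b·a·sin C ≈ 27212.
Semiperimeter s = (281.3+344.2+193.5)/2 = 409.5.
Inradius = area/s = 27212/409.5 ≈ 66.451.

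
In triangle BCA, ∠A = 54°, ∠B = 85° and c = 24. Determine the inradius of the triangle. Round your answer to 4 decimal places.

The third angle is ∠C = 180° − ∠A − ∠B = 41.00°.
Law of sines: b = c·sin B/sin C ≈ 36.443.
Law of sines: a = c·sin A/sin C ≈ 29.596.
Area = ½·c·b·sin A ≈ 353.79.
Semiperimeter s = (36.443+24+29.596)/2 = 45.019.
Inradius = area/s = 353.79/45.019 ≈ 7.8588.

7.8588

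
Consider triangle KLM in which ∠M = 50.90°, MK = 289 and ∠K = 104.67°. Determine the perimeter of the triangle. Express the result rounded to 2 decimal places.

The third angle is ∠L = 180° − ∠M − ∠K = 24.43°.
Law of sines: LM = MK·sin K/sin L ≈ 675.99.
Law of sines: KL = MK·sin M/sin L ≈ 542.28.
Semiperimeter s = (675.99+289+542.28)/2 = 753.64.
Perimeter = 675.99 + 289 + 542.28 = 1507.3.

1507.28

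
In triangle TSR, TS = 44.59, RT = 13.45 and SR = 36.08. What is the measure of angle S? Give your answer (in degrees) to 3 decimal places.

By the law of cosines, cos S = (TS² + SR² − RT²) / (2·TS·SR) ≈ 0.96628, so ∠S ≈ 14.92°.

∠S ≈ 14.920°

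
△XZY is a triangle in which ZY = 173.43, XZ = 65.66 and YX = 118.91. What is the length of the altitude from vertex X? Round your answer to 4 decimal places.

h_X ≈ 30.0506

Semiperimeter s = (173.43 + 118.91 + 65.66)/2 = 179.
Heron's formula: area = √(179·5.57·60.09·113.34) ≈ 2605.8.
The altitude from X has length 2·area/ZY ≈ 30.051.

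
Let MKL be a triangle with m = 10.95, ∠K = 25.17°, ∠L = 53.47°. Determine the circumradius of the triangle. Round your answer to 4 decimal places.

The third angle is ∠M = 180° − ∠K − ∠L = 101.36°.
Law of sines: k = m·sin K/sin M ≈ 4.7502.
Law of sines: l = m·sin L/sin M ≈ 8.9746.
Circumradius = m/(2 sin M) ≈ 5.5844.

5.5844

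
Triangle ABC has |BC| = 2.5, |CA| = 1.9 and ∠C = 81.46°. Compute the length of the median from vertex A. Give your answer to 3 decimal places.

2.114

By the law of cosines, |AB|² = |BC|² + |CA|² − 2·|BC|·|CA|·cos C = 8.4493, so |AB| ≈ 2.9068.
Median from A: ½√(2·|CA|² + 2·|AB|² − |BC|²) ≈ 2.1136.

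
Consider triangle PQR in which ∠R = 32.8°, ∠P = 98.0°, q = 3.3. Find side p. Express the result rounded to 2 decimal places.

4.32

The third angle is ∠Q = 180° − ∠R − ∠P = 49.20°.
Law of sines: p = q·sin P/sin Q ≈ 4.3169.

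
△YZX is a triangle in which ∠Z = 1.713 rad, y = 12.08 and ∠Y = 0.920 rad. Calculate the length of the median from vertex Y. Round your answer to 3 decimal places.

The third angle is ∠X = π − ∠Y − ∠Z = 0.509 rad.
Law of sines: z = y·sin Z/sin Y ≈ 15.03.
Law of sines: x = y·sin X/sin Y ≈ 7.3936.
Median from Y: ½√(2·z² + 2·x² − y²) ≈ 10.188.

m_Y ≈ 10.188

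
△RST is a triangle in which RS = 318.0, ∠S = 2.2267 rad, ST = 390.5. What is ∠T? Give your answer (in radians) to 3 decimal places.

0.407

By the law of cosines, TR² = RS² + ST² − 2·RS·ST·cos S = 4.0508e+05, so TR ≈ 636.46.
Law of cosines again: cos T = (ST² + TR² − RS²)/(2·ST·TR) ≈ 0.91827, so ∠T ≈ 0.4071 rad.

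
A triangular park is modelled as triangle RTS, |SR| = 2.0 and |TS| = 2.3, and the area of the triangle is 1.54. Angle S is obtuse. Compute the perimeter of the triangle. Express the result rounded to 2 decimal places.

From area = ½·|TS|·|SR|·sin S, we get sin S = 2·area/(|TS|·|SR|) ≈ 0.66957.
Taking the obtuse solution, ∠S ≈ 137.97°.
Law of cosines then gives |RT| ≈ 4.0154.
Perimeter = 2.3 + 2 + 4.0154 = 8.3154.

perimeter ≈ 8.32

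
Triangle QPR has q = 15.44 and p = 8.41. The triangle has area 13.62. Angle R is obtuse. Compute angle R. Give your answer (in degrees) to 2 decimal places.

∠R ≈ 167.89°

From area = ½·q·p·sin R, we get sin R = 2·area/(q·p) ≈ 0.20978.
Taking the obtuse solution, ∠R ≈ 167.89°.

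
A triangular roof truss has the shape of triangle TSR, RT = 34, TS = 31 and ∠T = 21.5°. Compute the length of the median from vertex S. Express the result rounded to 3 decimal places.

16.412

By the law of cosines, SR² = RT² + TS² − 2·RT·TS·cos T = 155.68, so SR ≈ 12.477.
Median from S: ½√(2·TS² + 2·SR² − RT²) ≈ 16.412.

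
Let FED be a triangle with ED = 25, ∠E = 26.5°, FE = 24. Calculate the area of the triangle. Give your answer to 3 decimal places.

133.859

Area = ½·FE·ED·sin E ≈ 133.86.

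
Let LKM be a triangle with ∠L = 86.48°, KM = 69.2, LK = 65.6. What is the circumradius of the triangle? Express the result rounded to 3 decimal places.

R ≈ 34.665

Law of sines: sin M = LK·sin L/KM ≈ 0.94619.
Since KM ≥ LK, only the acute value applies: ∠M ≈ 71.12°.
Then ∠K = 180° − ∠L − ∠M ≈ 22.40°.
Law of sines gives ML = KM·sin K/sin L ≈ 26.422.
Circumradius = KM/(2 sin L) ≈ 34.665.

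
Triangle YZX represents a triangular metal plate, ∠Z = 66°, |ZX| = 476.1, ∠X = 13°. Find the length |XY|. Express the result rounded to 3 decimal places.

443.080

The third angle is ∠Y = 180° − ∠Z − ∠X = 101.00°.
Law of sines: |XY| = |ZX|·sin Z/sin Y ≈ 443.08.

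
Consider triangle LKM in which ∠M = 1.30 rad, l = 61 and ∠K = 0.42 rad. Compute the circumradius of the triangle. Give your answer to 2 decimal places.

R ≈ 30.84

The third angle is ∠L = π − ∠K − ∠M = 1.422 rad.
Law of sines: k = l·sin K/sin L ≈ 25.153.
Law of sines: m = l·sin M/sin L ≈ 59.437.
Circumradius = l/(2 sin L) ≈ 30.843.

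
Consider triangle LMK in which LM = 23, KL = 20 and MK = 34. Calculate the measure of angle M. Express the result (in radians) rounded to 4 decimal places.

0.6066

By the law of cosines, cos M = (LM² + MK² − KL²) / (2·LM·MK) ≈ 0.82161, so ∠M ≈ 0.6066 rad.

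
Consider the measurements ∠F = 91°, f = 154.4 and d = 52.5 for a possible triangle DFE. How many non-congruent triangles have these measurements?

1

d·sin F = 52.5·sin(91°) ≈ 52.49.
Since ∠F is not acute, a triangle exists only if f > d; here f > d, so there is exactly one triangle.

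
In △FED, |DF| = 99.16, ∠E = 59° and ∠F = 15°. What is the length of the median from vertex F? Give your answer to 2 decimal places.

The third angle is ∠D = 180° − ∠F − ∠E = 106.00°.
Law of sines: |ED| = |DF|·sin F/sin E ≈ 29.941.
Law of sines: |FE| = |DF|·sin D/sin E ≈ 111.2.
Median from F: ½√(2·|DF|² + 2·|FE|² − |ED|²) ≈ 104.28.

104.28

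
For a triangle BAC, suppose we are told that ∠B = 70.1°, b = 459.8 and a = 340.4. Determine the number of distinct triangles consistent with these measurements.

a·sin B = 340.4·sin(70.1°) ≈ 320.1.
Since b ≥ a, exactly one triangle exists.

1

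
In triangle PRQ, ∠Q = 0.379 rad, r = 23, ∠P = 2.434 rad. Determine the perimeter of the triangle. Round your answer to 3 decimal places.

The third angle is ∠R = π − ∠Q − ∠P = 0.329 rad.
Law of sines: p = r·sin P/sin R ≈ 46.327.
Law of sines: q = r·sin Q/sin R ≈ 26.37.
Semiperimeter s = (46.327+23+26.37)/2 = 47.848.
Perimeter = 46.327 + 23 + 26.37 = 95.696.

perimeter ≈ 95.696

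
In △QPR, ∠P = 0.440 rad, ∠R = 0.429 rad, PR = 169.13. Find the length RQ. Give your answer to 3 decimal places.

The third angle is ∠Q = π − ∠P − ∠R = 2.273 rad.
Law of sines: RQ = PR·sin P/sin Q ≈ 94.331.

94.331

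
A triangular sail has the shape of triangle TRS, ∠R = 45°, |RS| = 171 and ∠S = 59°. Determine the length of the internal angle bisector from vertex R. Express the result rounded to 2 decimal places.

The third angle is ∠T = 180° − ∠R − ∠S = 76.00°.
Law of sines: |ST| = |RS|·sin R/sin T ≈ 124.62.
Law of sines: |TR| = |RS|·sin S/sin T ≈ 151.06.
The bisector from R has length 2·|TR|·|RS|·cos(∠R/2)/(|TR|+|RS|) ≈ 148.2.

t_R ≈ 148.20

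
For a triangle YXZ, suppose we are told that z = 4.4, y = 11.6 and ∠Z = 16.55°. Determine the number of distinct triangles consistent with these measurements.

y·sin Z = 11.6·sin(16.55°) ≈ 3.304.
Since y sin Z < z < y (3.304 < 4.4 < 11.6), two triangles exist.

2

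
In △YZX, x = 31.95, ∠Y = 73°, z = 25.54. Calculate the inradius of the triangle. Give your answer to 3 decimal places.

By the law of cosines, y² = z² + x² − 2·z·x·cos Y = 1195.9, so y ≈ 34.582.
Area = ½·z·x·sin Y ≈ 390.17.
Semiperimeter s = (34.582+25.54+31.95)/2 = 46.036.
Inradius = area/s = 390.17/46.036 ≈ 8.4754.

r ≈ 8.475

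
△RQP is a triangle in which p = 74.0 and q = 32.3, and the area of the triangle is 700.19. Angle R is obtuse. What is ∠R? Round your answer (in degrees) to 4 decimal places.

From area = ½·q·p·sin R, we get sin R = 2·area/(q·p) ≈ 0.58588.
Taking the obtuse solution, ∠R ≈ 144.13°.

∠R ≈ 144.1345°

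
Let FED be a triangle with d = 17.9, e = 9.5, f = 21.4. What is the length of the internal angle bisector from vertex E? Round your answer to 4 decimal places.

By the law of cosines, cos E = (d² + f² − e²) / (2·d·f) ≈ 0.89819, so ∠E ≈ 26.08°.
The bisector from E has length 2·d·f·cos(∠E/2)/(d+f) ≈ 18.991.

t_E ≈ 18.9915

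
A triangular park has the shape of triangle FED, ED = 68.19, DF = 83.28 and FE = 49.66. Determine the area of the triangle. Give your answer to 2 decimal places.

area ≈ 1692.56

Semiperimeter s = (68.19 + 83.28 + 49.66)/2 = 100.56.
Heron's formula: area = √(100.56·32.375·17.285·50.905) ≈ 1692.6.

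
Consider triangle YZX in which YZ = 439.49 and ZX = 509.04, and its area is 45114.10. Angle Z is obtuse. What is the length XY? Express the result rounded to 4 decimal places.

From area = ½·YZ·ZX·sin Z, we get sin Z = 2·area/(YZ·ZX) ≈ 0.40331.
Taking the obtuse solution, ∠Z ≈ 2.726 rad.
Law of cosines then gives XY ≈ 928.28.

928.2807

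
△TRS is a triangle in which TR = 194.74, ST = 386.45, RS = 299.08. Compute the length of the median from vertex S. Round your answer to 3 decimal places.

Median from S: ½√(2·RS² + 2·ST² − TR²) ≈ 331.53.

m_S ≈ 331.535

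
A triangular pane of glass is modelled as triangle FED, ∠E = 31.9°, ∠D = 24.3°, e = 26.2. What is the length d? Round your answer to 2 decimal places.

20.40

The third angle is ∠F = 180° − ∠E − ∠D = 123.80°.
Law of sines: d = e·sin D/sin E ≈ 20.403.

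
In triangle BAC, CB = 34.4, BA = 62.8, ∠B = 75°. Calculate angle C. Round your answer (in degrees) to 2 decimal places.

∠C ≈ 73.35°

By the law of cosines, AC² = CB² + BA² − 2·CB·BA·cos B = 4008.9, so AC ≈ 63.316.
Law of cosines again: cos C = (AC² + CB² − BA²)/(2·AC·CB) ≈ 0.28660, so ∠C ≈ 73.35°.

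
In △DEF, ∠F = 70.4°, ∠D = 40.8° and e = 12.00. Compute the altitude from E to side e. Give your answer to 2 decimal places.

7.92

The third angle is ∠E = 180° − ∠F − ∠D = 68.80°.
Law of sines: d = e·sin D/sin E ≈ 8.4102.
Law of sines: f = e·sin F/sin E ≈ 12.125.
Area = ½·e·d·sin F ≈ 47.537.
The altitude from E has length 2·area/e ≈ 7.9229.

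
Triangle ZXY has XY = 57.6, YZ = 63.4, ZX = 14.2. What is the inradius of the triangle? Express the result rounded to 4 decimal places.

5.7600

Semiperimeter s = (57.6 + 63.4 + 14.2)/2 = 67.6.
Heron's formula: area = √(67.6·10·4.2·53.4) ≈ 389.38.
Inradius = area/s = 389.38/67.6 ≈ 5.76.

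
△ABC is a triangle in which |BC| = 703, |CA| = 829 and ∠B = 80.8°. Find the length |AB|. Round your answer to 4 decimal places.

Law of sines: sin A = |BC|·sin B/|CA| ≈ 0.83710.
Since |CA| ≥ |BC|, only the acute value applies: ∠A ≈ 56.84°.
Then ∠C = 180° − ∠B − ∠A ≈ 42.36°.
Law of sines gives |AB| = |CA|·sin C/sin B ≈ 565.9.

565.8995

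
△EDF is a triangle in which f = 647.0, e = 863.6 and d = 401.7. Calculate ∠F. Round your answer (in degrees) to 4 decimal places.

∠F ≈ 45.2381°

By the law of cosines, cos F = (e² + d² − f²) / (2·e·d) ≈ 0.70416, so ∠F ≈ 45.24°.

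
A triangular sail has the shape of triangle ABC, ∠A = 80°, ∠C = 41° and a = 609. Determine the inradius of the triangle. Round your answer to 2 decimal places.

137.10

The third angle is ∠B = 180° − ∠C − ∠A = 59.00°.
Law of sines: b = a·sin B/sin A ≈ 530.07.
Law of sines: c = a·sin C/sin A ≈ 405.7.
Area = ½·a·b·sin C ≈ 1.0589e+05.
Semiperimeter s = (609+530.07+405.7)/2 = 772.39.
Inradius = area/s = 1.0589e+05/772.39 ≈ 137.1.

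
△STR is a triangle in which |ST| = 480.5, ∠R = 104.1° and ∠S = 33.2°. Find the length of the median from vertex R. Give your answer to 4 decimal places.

m_R ≈ 188.4575

The third angle is ∠T = 180° − ∠R − ∠S = 42.70°.
Law of sines: |TR| = |ST|·sin S/sin R ≈ 271.28.
Law of sines: |RS| = |ST|·sin T/sin R ≈ 335.98.
Median from R: ½√(2·|TR|² + 2·|RS|² − |ST|²) ≈ 188.46.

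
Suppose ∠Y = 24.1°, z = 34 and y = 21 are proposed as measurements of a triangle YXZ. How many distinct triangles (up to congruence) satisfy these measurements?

z·sin Y = 34·sin(24.1°) ≈ 13.88.
Since z sin Y < y < z (13.88 < 21 < 34), two triangles exist.

2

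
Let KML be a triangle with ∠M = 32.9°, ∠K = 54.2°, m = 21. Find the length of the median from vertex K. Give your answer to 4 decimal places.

The third angle is ∠L = 180° − ∠K − ∠M = 92.90°.
Law of sines: k = m·sin K/sin M ≈ 31.357.
Law of sines: l = m·sin L/sin M ≈ 38.612.
Median from K: ½√(2·m² + 2·l² − k²) ≈ 26.835.

m_K ≈ 26.8353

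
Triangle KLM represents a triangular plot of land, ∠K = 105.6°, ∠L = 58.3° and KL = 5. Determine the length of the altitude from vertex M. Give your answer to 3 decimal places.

The third angle is ∠M = 180° − ∠K − ∠L = 16.10°.
Law of sines: LM = KL·sin K/sin M ≈ 17.366.
Law of sines: MK = KL·sin L/sin M ≈ 15.34.
Area = ½·KL·LM·sin L ≈ 36.938.
The altitude from M has length 2·area/KL ≈ 14.775.

h_M ≈ 14.775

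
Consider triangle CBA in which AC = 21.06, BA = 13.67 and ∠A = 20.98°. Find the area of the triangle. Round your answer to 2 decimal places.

Area = ½·BA·AC·sin A ≈ 51.538.

51.54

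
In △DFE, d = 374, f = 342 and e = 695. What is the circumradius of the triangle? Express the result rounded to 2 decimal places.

R ≈ 743.85

By the law of cosines, cos D = (f² + e² − d²) / (2·f·e) ≈ 0.96788, so ∠D ≈ 14.56°.
Circumradius = d/(2 sin D) ≈ 743.85.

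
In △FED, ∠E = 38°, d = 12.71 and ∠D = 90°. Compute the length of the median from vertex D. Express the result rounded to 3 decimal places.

m_D ≈ 6.355

The third angle is ∠F = 180° − ∠E − ∠D = 52.00°.
Law of sines: f = d·sin F/sin D ≈ 10.016.
Law of sines: e = d·sin E/sin D ≈ 7.8251.
Median from D: ½√(2·f² + 2·e² − d²) ≈ 6.355.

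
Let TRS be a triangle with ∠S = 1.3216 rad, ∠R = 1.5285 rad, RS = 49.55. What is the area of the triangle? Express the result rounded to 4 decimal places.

The third angle is ∠T = π − ∠R − ∠S = 0.2915 rad.
Law of sines: ST = RS·sin R/sin T ≈ 172.26.
Law of sines: TR = RS·sin S/sin T ≈ 167.09.
Area = ½·RS·ST·sin S ≈ 4136.

area ≈ 4136.0170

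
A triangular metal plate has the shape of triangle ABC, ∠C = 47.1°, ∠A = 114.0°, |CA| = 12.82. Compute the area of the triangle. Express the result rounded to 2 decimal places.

The third angle is ∠B = 180° − ∠C − ∠A = 18.90°.
Law of sines: |BC| = |CA|·sin A/sin B ≈ 36.156.
Law of sines: |AB| = |CA|·sin C/sin B ≈ 28.993.
Area = ½·|CA|·|BC|·sin C ≈ 169.78.

169.78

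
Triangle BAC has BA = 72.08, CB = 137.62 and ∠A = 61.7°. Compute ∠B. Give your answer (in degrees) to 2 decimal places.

90.84

Law of sines: sin C = BA·sin A/CB ≈ 0.46116.
Since CB ≥ BA, only the acute value applies: ∠C ≈ 27.46°.
Then ∠B = 180° − ∠A − ∠C ≈ 90.84°.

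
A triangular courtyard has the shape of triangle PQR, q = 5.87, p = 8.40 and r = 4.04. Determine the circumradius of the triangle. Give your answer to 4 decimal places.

By the law of cosines, cos P = (q² + r² − p²) / (2·q·r) ≈ -0.41707, so ∠P ≈ 114.65°.
Circumradius = p/(2 sin P) ≈ 4.6211.

4.6211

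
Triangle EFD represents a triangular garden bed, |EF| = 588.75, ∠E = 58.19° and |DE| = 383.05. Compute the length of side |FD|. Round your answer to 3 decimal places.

By the law of cosines, |FD|² = |DE|² + |EF|² − 2·|DE|·|EF|·cos E = 2.5561e+05, so |FD| ≈ 505.58.

505.577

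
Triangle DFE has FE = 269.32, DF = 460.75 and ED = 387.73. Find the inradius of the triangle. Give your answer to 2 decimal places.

Semiperimeter s = (269.32 + 387.73 + 460.75)/2 = 558.9.
Heron's formula: area = √(558.9·289.58·171.17·98.15) ≈ 52145.
Inradius = area/s = 52145/558.9 ≈ 93.299.

r ≈ 93.30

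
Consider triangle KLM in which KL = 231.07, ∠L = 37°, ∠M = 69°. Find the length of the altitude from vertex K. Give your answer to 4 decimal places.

The third angle is ∠K = 180° − ∠L − ∠M = 74.00°.
Law of sines: LM = KL·sin K/sin M ≈ 237.92.
Law of sines: MK = KL·sin L/sin M ≈ 148.95.
Area = ½·KL·LM·sin L ≈ 16543.
The altitude from K has length 2·area/LM ≈ 139.06.

h_K ≈ 139.0614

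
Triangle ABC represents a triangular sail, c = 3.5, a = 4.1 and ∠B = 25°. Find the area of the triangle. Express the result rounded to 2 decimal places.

area ≈ 3.03

Area = ½·c·a·sin B ≈ 3.0323.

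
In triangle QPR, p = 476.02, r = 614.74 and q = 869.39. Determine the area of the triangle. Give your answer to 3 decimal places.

Semiperimeter s = (869.39 + 476.02 + 614.74)/2 = 980.07.
Heron's formula: area = √(980.07·110.68·504.05·365.33) ≈ 1.4134e+05.

area ≈ 141337.903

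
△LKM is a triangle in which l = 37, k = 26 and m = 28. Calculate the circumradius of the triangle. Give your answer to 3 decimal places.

18.536

By the law of cosines, cos L = (k² + m² − l²) / (2·k·m) ≈ 0.06250, so ∠L ≈ 86.42°.
Circumradius = l/(2 sin L) ≈ 18.536.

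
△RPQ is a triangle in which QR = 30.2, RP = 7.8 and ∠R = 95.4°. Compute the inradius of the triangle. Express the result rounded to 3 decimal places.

By the law of cosines, PQ² = QR² + RP² − 2·QR·RP·cos R = 1017.2, so PQ ≈ 31.894.
Area = ½·QR·RP·sin R ≈ 117.26.
Semiperimeter s = (31.894+30.2+7.8)/2 = 34.947.
Inradius = area/s = 117.26/34.947 ≈ 3.3553.

3.355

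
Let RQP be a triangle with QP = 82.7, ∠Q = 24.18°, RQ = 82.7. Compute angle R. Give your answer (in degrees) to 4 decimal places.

77.9100

By the law of cosines, PR² = RQ² + QP² − 2·RQ·QP·cos Q = 1200.1, so PR ≈ 34.643.
Law of cosines again: cos R = (PR² + RQ² − QP²)/(2·PR·RQ) ≈ 0.20945, so ∠R ≈ 77.91°.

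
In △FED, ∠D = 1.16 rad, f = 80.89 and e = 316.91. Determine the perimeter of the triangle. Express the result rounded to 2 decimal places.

By the law of cosines, d² = f² + e² − 2·f·e·cos D = 86501, so d ≈ 294.11.
Semiperimeter s = (80.89+316.91+294.11)/2 = 345.96.
Perimeter = 80.89 + 316.91 + 294.11 = 691.91.

perimeter ≈ 691.91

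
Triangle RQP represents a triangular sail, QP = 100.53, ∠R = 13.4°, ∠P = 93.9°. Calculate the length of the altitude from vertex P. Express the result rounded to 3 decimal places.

The third angle is ∠Q = 180° − ∠P − ∠R = 72.70°.
Law of sines: PR = QP·sin Q/sin R ≈ 414.17.
Law of sines: RQ = QP·sin P/sin R ≈ 432.79.
Area = ½·QP·PR·sin P ≈ 20770.
The altitude from P has length 2·area/RQ ≈ 95.982.

95.982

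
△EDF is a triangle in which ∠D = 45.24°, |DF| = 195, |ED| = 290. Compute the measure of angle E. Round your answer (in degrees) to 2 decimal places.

By the law of cosines, |FE|² = |ED|² + |DF|² − 2·|ED|·|DF|·cos D = 42487, so |FE| ≈ 206.12.
Law of cosines again: cos E = (|FE|² + |ED|² − |DF|²)/(2·|FE|·|ED|) ≈ 0.74078, so ∠E ≈ 42.20°.

∠E ≈ 42.20°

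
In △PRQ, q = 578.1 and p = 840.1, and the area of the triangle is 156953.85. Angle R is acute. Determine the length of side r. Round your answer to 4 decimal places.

From area = ½·q·p·sin R, we get sin R = 2·area/(q·p) ≈ 0.64635.
Taking the acute solution, ∠R ≈ 40.27°.
Law of cosines then gives r ≈ 546.63.

546.6334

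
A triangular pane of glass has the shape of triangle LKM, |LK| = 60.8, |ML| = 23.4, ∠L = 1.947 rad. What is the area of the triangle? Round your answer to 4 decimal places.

Area = ½·|ML|·|LK|·sin L ≈ 661.61.

661.6118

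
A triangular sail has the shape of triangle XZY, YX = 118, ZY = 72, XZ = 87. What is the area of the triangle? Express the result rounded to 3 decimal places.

Semiperimeter s = (72 + 118 + 87)/2 = 138.5.
Heron's formula: area = √(138.5·66.5·20.5·51.5) ≈ 3118.3.

area ≈ 3118.288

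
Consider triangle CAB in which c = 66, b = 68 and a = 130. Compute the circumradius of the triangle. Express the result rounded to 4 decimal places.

By the law of cosines, cos C = (a² + b² − c²) / (2·a·b) ≈ 0.97104, so ∠C ≈ 13.82°.
Circumradius = c/(2 sin C) ≈ 138.12.

R ≈ 138.1250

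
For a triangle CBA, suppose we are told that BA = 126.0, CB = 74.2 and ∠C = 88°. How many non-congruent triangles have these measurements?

1

CB·sin C = 74.2·sin(88°) ≈ 74.15.
Since BA ≥ CB, exactly one triangle exists.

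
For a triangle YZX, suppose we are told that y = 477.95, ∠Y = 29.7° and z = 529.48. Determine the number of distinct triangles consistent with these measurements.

z·sin Y = 529.48·sin(29.7°) ≈ 262.3.
Since z sin Y < y < z (262.3 < 477.95 < 529.48), two triangles exist.

2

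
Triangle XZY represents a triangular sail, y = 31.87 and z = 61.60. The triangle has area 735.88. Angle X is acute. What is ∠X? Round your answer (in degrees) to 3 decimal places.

∠X ≈ 48.562°

From area = ½·z·y·sin X, we get sin X = 2·area/(z·y) ≈ 0.74968.
Taking the acute solution, ∠X ≈ 48.56°.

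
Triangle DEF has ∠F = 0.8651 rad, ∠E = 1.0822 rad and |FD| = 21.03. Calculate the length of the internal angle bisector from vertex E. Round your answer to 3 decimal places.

t_E ≈ 17.090

The third angle is ∠D = π − ∠E − ∠F = 1.1943 rad.
Law of sines: |EF| = |FD|·sin D/sin E ≈ 22.149.
Law of sines: |DE| = |FD|·sin F/sin E ≈ 18.128.
The bisector from E has length 2·|DE|·|EF|·cos(∠E/2)/(|DE|+|EF|) ≈ 17.09.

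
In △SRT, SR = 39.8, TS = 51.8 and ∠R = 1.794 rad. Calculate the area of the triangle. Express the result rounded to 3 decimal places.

Law of sines: sin T = SR·sin R/TS ≈ 0.74928.
Since TS ≥ SR, only the acute value applies: ∠T ≈ 0.847 rad.
Then ∠S = π − ∠R − ∠T ≈ 0.501 rad.
Law of sines gives RT = TS·sin S/sin R ≈ 25.495.
Area = ½·TS·SR·sin S ≈ 494.76.

494.761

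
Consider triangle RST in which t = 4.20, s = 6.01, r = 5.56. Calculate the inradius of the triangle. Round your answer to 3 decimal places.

1.427

Semiperimeter p = (5.56 + 6.01 + 4.2)/2 = 7.885.
Heron's formula: area = √(7.885·2.325·1.875·3.685) ≈ 11.255.
Inradius = area/p = 11.255/7.885 ≈ 1.4273.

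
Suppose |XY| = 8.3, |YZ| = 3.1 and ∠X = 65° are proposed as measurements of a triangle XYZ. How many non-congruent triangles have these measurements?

0

|XY|·sin X = 8.3·sin(65°) ≈ 7.522.
Since |YZ| = 3.1 < 7.522 = |XY| sin X, no triangle exists.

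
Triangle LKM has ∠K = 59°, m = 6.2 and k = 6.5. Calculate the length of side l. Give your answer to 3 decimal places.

6.936

Law of sines: sin M = m·sin K/k ≈ 0.81761.
Since k ≥ m, only the acute value applies: ∠M ≈ 54.85°.
Then ∠L = 180° − ∠K − ∠M ≈ 66.15°.
Law of sines gives l = k·sin L/sin K ≈ 6.9358.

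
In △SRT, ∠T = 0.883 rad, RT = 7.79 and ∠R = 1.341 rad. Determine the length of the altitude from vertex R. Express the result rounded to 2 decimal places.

h_R ≈ 6.02

The third angle is ∠S = π − ∠R − ∠T = 0.918 rad.
Law of sines: TS = RT·sin R/sin S ≈ 9.5515.
Law of sines: SR = RT·sin T/sin S ≈ 7.5792.
Area = ½·RT·TS·sin T ≈ 28.745.
The altitude from R has length 2·area/TS ≈ 6.0189.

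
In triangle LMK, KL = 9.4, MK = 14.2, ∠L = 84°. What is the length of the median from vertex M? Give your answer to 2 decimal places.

12.12

Law of sines: sin M = KL·sin L/MK ≈ 0.65835.
Since MK ≥ KL, only the acute value applies: ∠M ≈ 41.17°.
Then ∠K = 180° − ∠L − ∠M ≈ 54.83°.
Law of sines gives LM = MK·sin K/sin L ≈ 11.671.
Median from M: ½√(2·LM² + 2·MK² − KL²) ≈ 12.118.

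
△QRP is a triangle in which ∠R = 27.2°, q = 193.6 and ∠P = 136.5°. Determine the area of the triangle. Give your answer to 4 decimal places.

The third angle is ∠Q = 180° − ∠R − ∠P = 16.30°.
Law of sines: r = q·sin R/sin Q ≈ 315.3.
Law of sines: p = q·sin P/sin Q ≈ 474.82.
Area = ½·q·r·sin P ≈ 21009.

21009.2846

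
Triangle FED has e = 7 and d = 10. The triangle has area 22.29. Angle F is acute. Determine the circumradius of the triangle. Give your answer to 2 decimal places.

From area = ½·e·d·sin F, we get sin F = 2·area/(e·d) ≈ 0.63686.
Taking the acute solution, ∠F ≈ 39.56°.
Law of cosines then gives f ≈ 6.408.
Circumradius = f/(2 sin F) ≈ 5.031.

5.03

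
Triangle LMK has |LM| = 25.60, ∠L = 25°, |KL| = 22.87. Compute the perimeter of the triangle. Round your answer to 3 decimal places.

By the law of cosines, |MK|² = |KL|² + |LM|² − 2·|KL|·|LM|·cos L = 117.16, so |MK| ≈ 10.824.
Semiperimeter s = (10.824+22.87+25.6)/2 = 29.647.
Perimeter = 10.824 + 22.87 + 25.6 = 59.294.

59.294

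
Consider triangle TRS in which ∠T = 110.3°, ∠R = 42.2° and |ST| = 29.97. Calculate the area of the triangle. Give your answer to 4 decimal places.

The third angle is ∠S = 180° − ∠T − ∠R = 27.50°.
Law of sines: |RS| = |ST|·sin T/sin R ≈ 41.846.
Law of sines: |TR| = |ST|·sin S/sin R ≈ 20.602.
Area = ½·|ST|·|RS|·sin S ≈ 289.54.

area ≈ 289.5422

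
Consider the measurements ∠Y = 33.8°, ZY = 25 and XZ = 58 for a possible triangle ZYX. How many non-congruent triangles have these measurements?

ZY·sin Y = 25·sin(33.8°) ≈ 13.91.
Since XZ ≥ ZY, exactly one triangle exists.

1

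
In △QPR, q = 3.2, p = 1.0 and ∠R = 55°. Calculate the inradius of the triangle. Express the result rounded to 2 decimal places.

0.38

By the law of cosines, r² = q² + p² − 2·q·p·cos R = 7.5691, so r ≈ 2.7512.
Area = ½·q·p·sin R ≈ 1.3106.
Semiperimeter s = (3.2+1+2.7512)/2 = 3.4756.
Inradius = area/s = 1.3106/3.4756 ≈ 0.3771.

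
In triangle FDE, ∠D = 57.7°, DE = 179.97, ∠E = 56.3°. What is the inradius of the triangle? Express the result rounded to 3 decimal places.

48.850

The third angle is ∠F = 180° − ∠D − ∠E = 66.00°.
Law of sines: EF = DE·sin D/sin F ≈ 166.52.
Law of sines: FD = DE·sin E/sin F ≈ 163.9.
Area = ½·DE·EF·sin E ≈ 12466.
Semiperimeter s = (179.97+166.52+163.9)/2 = 255.19.
Inradius = area/s = 12466/255.19 ≈ 48.85.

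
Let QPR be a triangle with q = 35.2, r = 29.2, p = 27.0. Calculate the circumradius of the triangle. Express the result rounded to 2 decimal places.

By the law of cosines, cos Q = (p² + r² − q²) / (2·p·r) ≈ 0.21728, so ∠Q ≈ 77.45°.
Circumradius = q/(2 sin Q) ≈ 18.031.

18.03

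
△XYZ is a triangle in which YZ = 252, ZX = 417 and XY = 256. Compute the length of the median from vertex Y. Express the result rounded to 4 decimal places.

m_Y ≈ 145.0784

Median from Y: ½√(2·XY² + 2·YZ² − ZX²) ≈ 145.08.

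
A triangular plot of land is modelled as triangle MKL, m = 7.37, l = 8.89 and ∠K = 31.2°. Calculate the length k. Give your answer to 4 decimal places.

4.6112

By the law of cosines, k² = l² + m² − 2·l·m·cos K = 21.263, so k ≈ 4.6112.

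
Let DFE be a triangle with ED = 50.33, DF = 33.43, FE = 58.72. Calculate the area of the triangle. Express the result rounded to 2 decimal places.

area ≈ 839.74

Semiperimeter s = (58.72 + 50.33 + 33.43)/2 = 71.24.
Heron's formula: area = √(71.24·12.52·20.91·37.81) ≈ 839.74.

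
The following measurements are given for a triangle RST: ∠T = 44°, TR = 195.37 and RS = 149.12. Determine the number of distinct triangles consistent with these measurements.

2

TR·sin T = 195.37·sin(44°) ≈ 135.7.
Since TR sin T < RS < TR (135.7 < 149.12 < 195.37), two triangles exist.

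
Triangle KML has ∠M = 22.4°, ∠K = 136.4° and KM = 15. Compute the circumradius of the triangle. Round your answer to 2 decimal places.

R ≈ 20.74

The third angle is ∠L = 180° − ∠K − ∠M = 21.20°.
Law of sines: ML = KM·sin K/sin L ≈ 28.605.
Law of sines: LK = KM·sin M/sin L ≈ 15.807.
Circumradius = KM/(2 sin L) ≈ 20.74.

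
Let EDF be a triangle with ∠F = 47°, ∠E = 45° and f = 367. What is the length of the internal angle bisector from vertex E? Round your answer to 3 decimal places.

391.574

The third angle is ∠D = 180° − ∠F − ∠E = 88.00°.
Law of sines: e = f·sin E/sin F ≈ 354.83.
Law of sines: d = f·sin D/sin F ≈ 501.5.
The bisector from E has length 2·d·f·cos(∠E/2)/(d+f) ≈ 391.57.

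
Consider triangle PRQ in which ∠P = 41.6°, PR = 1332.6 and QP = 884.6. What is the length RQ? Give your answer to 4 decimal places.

By the law of cosines, RQ² = QP² + PR² − 2·QP·PR·cos P = 7.953e+05, so RQ ≈ 891.8.

891.7983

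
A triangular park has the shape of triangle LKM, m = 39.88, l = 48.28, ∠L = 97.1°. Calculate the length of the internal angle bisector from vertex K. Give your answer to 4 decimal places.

Law of sines: sin M = m·sin L/l ≈ 0.81968.
Since l ≥ m, only the acute value applies: ∠M ≈ 55.05°.
Then ∠K = 180° − ∠L − ∠M ≈ 27.85°.
Law of sines gives k = l·sin K/sin L ≈ 22.727.
The bisector from K has length 2·m·l·cos(∠K/2)/(m+l) ≈ 42.396.

42.3964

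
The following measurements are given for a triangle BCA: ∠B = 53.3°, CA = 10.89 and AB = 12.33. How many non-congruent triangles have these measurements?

2

AB·sin B = 12.33·sin(53.3°) ≈ 9.886.
Since AB sin B < CA < AB (9.886 < 10.89 < 12.33), two triangles exist.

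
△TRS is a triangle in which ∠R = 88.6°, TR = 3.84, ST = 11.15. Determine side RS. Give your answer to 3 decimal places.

Law of sines: sin S = TR·sin R/ST ≈ 0.34429.
Since ST ≥ TR, only the acute value applies: ∠S ≈ 20.14°.
Then ∠T = 180° − ∠R − ∠S ≈ 71.26°.
Law of sines gives RS = ST·sin T/sin R ≈ 10.562.

10.562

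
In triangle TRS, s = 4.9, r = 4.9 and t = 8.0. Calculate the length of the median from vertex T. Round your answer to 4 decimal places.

Median from T: ½√(2·r² + 2·s² − t²) ≈ 2.8302.

2.8302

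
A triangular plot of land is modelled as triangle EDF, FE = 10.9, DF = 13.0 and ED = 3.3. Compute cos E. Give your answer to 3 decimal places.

cos E ≈ -0.546

By the law of cosines, cos E = (FE² + ED² − DF²) / (2·FE·ED) ≈ -0.54629, so ∠E ≈ 123.11°.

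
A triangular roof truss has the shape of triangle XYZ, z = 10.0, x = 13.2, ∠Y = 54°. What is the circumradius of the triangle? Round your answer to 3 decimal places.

By the law of cosines, y² = z² + x² − 2·z·x·cos Y = 119.06, so y ≈ 10.912.
Area = ½·z·x·sin Y ≈ 53.395.
Circumradius = y/(2 sin Y) ≈ 6.7438.

6.744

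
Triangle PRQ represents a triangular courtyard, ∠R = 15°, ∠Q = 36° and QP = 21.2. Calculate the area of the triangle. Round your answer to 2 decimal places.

area ≈ 396.61

The third angle is ∠P = 180° − ∠R − ∠Q = 129.00°.
Law of sines: RQ = QP·sin P/sin R ≈ 63.656.
Law of sines: PR = QP·sin Q/sin R ≈ 48.146.
Area = ½·QP·RQ·sin Q ≈ 396.61.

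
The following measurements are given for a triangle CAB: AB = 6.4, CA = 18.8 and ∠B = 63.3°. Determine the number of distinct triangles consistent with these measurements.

AB·sin B = 6.4·sin(63.3°) ≈ 5.718.
Since CA ≥ AB, exactly one triangle exists.

1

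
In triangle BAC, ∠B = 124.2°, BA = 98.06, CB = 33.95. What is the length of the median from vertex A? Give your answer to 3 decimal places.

By the law of cosines, AC² = CB² + BA² − 2·CB·BA·cos B = 14511, so AC ≈ 120.46.
Median from A: ½√(2·BA² + 2·AC² − CB²) ≈ 108.51.

m_A ≈ 108.513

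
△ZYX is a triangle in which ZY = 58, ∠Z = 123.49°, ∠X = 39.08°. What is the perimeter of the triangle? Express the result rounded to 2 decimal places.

The third angle is ∠Y = 180° − ∠X − ∠Z = 17.43°.
Law of sines: YX = ZY·sin Z/sin X ≈ 76.73.
Law of sines: XZ = ZY·sin Y/sin X ≈ 27.559.
Semiperimeter s = (76.73+27.559+58)/2 = 81.145.
Perimeter = 76.73 + 27.559 + 58 = 162.29.

perimeter ≈ 162.29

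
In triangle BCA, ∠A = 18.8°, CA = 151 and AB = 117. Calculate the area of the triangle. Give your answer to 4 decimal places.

Area = ½·CA·AB·sin A ≈ 2846.7.

area ≈ 2846.7340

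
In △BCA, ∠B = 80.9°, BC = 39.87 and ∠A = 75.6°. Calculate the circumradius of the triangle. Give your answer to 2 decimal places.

The third angle is ∠C = 180° − ∠A − ∠B = 23.50°.
Law of sines: CA = BC·sin B/sin A ≈ 40.645.
Law of sines: AB = BC·sin C/sin A ≈ 16.414.
Circumradius = BC/(2 sin A) ≈ 20.582.

R ≈ 20.58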